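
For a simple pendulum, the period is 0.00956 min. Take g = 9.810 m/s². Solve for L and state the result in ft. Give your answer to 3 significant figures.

0.268 ft

Rearranging T = 2π√(L/g) for L: L = g·(T/2π)².
T = 0.00956 min = 0.5736 s; g = 9.810 m/s².
L = 0.08176 m
0.08176 m × (1 ft / 0.3048 m) = 0.2682 ft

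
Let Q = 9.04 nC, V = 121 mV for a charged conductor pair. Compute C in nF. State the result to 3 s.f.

74.7 nF

Directly: C = Q/V.
Q = 9.04 nC = 9.040×10^-9 C; V = 121 mV = 0.1210 V.
C = 7.471×10^-8 F
7.471×10^-8 F × (1 nF / 1.000×10^-9 F) = 74.71 nF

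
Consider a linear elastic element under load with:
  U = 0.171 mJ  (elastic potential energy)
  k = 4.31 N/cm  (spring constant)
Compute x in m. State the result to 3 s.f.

Solving U = ½k·x² for x: x = √(2U/k).
U = 0.171 mJ = 1.710×10^-4 J; k = 4.31 N/cm = 431.0 N/m.
x = 8.908×10^-4 m

8.91×10^-4 m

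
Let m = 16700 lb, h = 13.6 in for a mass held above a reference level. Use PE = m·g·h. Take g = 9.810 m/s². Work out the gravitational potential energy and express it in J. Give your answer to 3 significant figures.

Directly: PE = mgh.
m = 16700 lb = 7575 kg; h = 13.6 in = 0.3454 m; g = 9.810 m/s².
PE = 25670 J

25700 J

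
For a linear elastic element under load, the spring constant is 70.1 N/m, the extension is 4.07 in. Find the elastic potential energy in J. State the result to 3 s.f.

0.375 J

U is given directly by: U = ½kx².
k = 70.1 N/m; x = 4.07 in = 0.1034 m.
U = 0.3746 J  (the unit combination reduces to kg·m²/s² = J)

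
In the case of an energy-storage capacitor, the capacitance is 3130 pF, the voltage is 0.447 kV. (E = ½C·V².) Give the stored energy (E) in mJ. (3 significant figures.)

E is given directly by: E = ½CV².
C = 3130 pF = 3.130×10^-9 F; V = 0.447 kV = 447.0 V.
E = 3.127×10^-4 J  (the unit combination reduces to kg·m²/s² = J)
3.127×10^-4 J × (1 mJ / 0.001000 J) = 0.3127 mJ

0.313 mJ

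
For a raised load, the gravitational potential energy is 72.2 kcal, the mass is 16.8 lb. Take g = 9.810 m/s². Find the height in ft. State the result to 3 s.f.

Rearranging PE = m·g·h for h: h = PE/(m·g).
PE = 72.2 kcal = 3.021×10^5 J; m = 16.8 lb = 7.620 kg; g = 9.810 m/s².
h = 4041 m
4041 m × (1 ft / 0.3048 m) = 13258 ft

13300 ft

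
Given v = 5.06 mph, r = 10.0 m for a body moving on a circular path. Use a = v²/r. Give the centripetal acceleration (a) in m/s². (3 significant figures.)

a is given directly by: a = v²/r.
v = 5.06 mph = 2.262 m/s; r = 10.0 m.
a = 0.5117 m/s²

0.512 m/s²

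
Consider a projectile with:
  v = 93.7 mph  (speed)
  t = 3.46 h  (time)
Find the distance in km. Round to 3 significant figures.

Rearranging v = d/t for d: d = v·t.
v = 93.7 mph = 41.89 m/s; t = 3.46 h = 12456 s.
d = 5.218×10^5 m
5.218×10^5 m × (1 km / 1000 m) = 521.8 km

522 km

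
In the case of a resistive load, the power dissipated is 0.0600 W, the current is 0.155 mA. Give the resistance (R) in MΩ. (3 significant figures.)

Solving P = I²R for R: R = P/I².
P = 0.0600 W; I = 0.155 mA = 1.550×10^-4 A.
R = 2.497×10^6 Ω
2.497×10^6 Ω × (1 MΩ / 1.000×10^6 Ω) = 2.497 MΩ

2.50 MΩ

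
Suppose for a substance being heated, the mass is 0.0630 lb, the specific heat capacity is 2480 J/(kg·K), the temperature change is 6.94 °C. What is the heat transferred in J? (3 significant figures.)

Q is given directly by: Q = mcΔT.
m = 0.0630 lb = 0.02858 kg; c = 2480 J/(kg·K); ΔT = 6.94 °C = 6.940 K.
Q = 491.8 J  (the unit combination reduces to kg·m²/s² = J)

492 J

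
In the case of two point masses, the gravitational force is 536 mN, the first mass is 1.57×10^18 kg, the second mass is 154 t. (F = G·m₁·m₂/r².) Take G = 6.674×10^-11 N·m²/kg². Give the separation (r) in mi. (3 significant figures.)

3410 mi

Rearranging: r = √(G·m₁m₂/F).
F = 536 mN = 0.5360 N; m₁ = 1.57×10^18 kg; m₂ = 154 t = 1.540×10^5 kg; G = 6.674×10^-11 N·m²/kg².
r = 5.487×10^6 m
5.487×10^6 m × (1 mi / 1609 m) = 3409 mi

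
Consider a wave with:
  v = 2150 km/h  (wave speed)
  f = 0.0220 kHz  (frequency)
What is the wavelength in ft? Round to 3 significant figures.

Rearranging v = f·λ for λ: λ = v/f.
v = 2150 km/h = 597.2 m/s; f = 0.0220 kHz = 22.00 Hz.
λ = 27.15 m
27.15 m × (1 ft / 0.3048 m) = 89.06 ft

89.1 ft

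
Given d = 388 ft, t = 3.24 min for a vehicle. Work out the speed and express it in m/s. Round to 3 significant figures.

Directly: v = d/t.
d = 388 ft = 118.3 m; t = 3.24 min = 194.4 s.
v = 0.6083 m/s

0.608 m/s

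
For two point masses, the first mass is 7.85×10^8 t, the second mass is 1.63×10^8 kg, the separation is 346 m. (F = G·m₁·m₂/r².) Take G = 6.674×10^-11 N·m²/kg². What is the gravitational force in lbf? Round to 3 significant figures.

F is given directly by: F = Gm₁m₂/r².
m₁ = 7.85×10^8 t = 7.850×10^11 kg; m₂ = 1.63×10^8 kg; r = 346 m; G = 6.674×10^-11 N·m²/kg².
F = 71333 N
71333 N × (1 lbf / 4.448 N) = 16036 lbf

16000 lbf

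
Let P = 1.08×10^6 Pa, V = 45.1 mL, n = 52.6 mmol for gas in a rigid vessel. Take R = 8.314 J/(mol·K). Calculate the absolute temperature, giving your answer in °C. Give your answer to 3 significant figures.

-162 °C

Solving PV = nRT for T: T = PV/(nR).
P = 1.08×10^6 Pa; V = 45.1 mL = 4.510×10^-5 m³; n = 52.6 mmol = 0.05260 mol; R = 8.314 J/(mol·K).
T = 111.4 K
111.4 K − 273.15 = -161.8 °C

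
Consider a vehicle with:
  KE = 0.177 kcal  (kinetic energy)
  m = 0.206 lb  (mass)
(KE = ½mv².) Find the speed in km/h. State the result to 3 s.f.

Solving KE = ½mv² for v: v = √(2·KE/m).
KE = 0.177 kcal = 740.6 J; m = 0.206 lb = 0.09344 kg.
v = 125.9 m/s
125.9 m/s × (1 km/h / 0.2778 m/s) = 453.2 km/h

453 km/h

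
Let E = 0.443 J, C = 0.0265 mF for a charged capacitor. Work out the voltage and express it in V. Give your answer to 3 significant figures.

Rearranging E = ½C·V² for V: V = √(2E/C).
E = 0.443 J; C = 0.0265 mF = 2.650×10^-5 F.
V = 182.8 V  (the unit combination reduces to kg·m²/(A·s³) = V)

183 V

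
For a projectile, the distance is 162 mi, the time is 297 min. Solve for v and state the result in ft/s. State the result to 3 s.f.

48.0 ft/s

v is given directly by: v = d/t.
d = 162 mi = 2.607×10^5 m; t = 297 min = 17820 s.
v = 14.63 m/s
14.63 m/s × (1 ft/s / 0.3048 m/s) = 48.00 ft/s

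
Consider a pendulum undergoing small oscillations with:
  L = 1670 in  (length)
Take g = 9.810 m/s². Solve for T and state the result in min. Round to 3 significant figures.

0.218 min

Directly: T = 2π√(L/g).
L = 1670 in = 42.42 m; g = 9.810 m/s².
T = 13.07 s
13.07 s × (1 min / 60.00 s) = 0.2178 min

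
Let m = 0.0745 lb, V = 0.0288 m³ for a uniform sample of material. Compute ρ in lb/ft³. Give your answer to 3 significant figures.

0.0733 lb/ft³

ρ is given directly by: ρ = m/V.
m = 0.0745 lb = 0.03379 kg; V = 0.0288 m³.
ρ = 1.173 kg/m³
1.173 kg/m³ × (1 lb/ft³ / 16.02 kg/m³) = 0.07325 lb/ft³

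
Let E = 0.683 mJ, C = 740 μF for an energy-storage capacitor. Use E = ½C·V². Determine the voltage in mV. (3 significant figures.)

Solving E = ½C·V² for V: V = √(2E/C).
E = 0.683 mJ = 6.830×10^-4 J; C = 740 μF = 7.400×10^-4 F.
V = 1.359 V
1.359 V × (1 mV / 0.001000 V) = 1359 mV

1360 mV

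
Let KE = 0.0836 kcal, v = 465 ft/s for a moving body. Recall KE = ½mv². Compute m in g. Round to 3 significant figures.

Rearranging: m = 2·KE/v².
KE = 0.0836 kcal = 349.8 J; v = 465 ft/s = 141.7 m/s.
m = 0.03483 kg
0.03483 kg × (1 g / 0.001000 kg) = 34.83 g

34.8 g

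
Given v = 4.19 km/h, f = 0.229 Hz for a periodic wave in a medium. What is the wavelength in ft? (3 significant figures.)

16.7 ft

Rearranging v = f·λ for λ: λ = v/f.
v = 4.19 km/h = 1.164 m/s; f = 0.229 Hz.
λ = 5.082 m
5.082 m × (1 ft / 0.3048 m) = 16.67 ft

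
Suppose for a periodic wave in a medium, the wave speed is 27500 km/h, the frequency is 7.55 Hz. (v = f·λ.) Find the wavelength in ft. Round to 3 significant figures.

3320 ft

Rearranging v = f·λ for λ: λ = v/f.
v = 27500 km/h = 7639 m/s; f = 7.55 Hz.
λ = 1012 m
1012 m × (1 ft / 0.3048 m) = 3319 ft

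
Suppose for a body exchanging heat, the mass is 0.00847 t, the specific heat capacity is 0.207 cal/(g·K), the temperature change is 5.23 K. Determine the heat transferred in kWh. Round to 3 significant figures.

0.0107 kWh

Directly: Q = mcΔT.
m = 0.00847 t = 8.470 kg; c = 0.207 cal/(g·K) = 866.1 J/(kg·K); ΔT = 5.23 K.
Q = 38366 J
38366 J × (1 kWh / 3.600×10^6 J) = 0.01066 kWh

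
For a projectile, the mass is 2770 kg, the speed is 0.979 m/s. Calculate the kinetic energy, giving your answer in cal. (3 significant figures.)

317 cal

KE is given directly by: KE = ½mv².
m = 2770 kg; v = 0.979 m/s.
KE = 1327 J  (the unit combination reduces to kg·m²/s² = J)
1327 J × (1 cal / 4.184 J) = 317.3 cal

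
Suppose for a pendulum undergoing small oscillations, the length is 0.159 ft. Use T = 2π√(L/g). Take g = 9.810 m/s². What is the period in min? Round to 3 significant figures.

0.00736 min

Directly: T = 2π√(L/g).
L = 0.159 ft = 0.04846 m; g = 9.810 m/s².
T = 0.4416 s
0.4416 s × (1 min / 60.00 s) = 0.007360 min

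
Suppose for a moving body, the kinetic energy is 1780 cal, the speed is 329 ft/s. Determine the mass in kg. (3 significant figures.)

1.48 kg

Rearranging KE = ½mv² for m: m = 2·KE/v².
KE = 1780 cal = 7448 J; v = 329 ft/s = 100.3 m/s.
m = 1.481 kg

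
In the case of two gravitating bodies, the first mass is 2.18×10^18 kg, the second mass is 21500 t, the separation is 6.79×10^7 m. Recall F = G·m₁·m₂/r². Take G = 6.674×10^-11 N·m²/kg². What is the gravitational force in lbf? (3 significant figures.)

Directly: F = Gm₁m₂/r².
m₁ = 2.18×10^18 kg; m₂ = 21500 t = 2.150×10^7 kg; r = 6.79×10^7 m; G = 6.674×10^-11 N·m²/kg².
F = 0.6785 N  (the unit combination reduces to kg·m/s² = N)
0.6785 N × (1 lbf / 4.448 N) = 0.1525 lbf

0.153 lbf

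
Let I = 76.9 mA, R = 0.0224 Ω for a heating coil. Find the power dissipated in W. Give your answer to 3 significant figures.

1.32×10^-4 W

P is given directly by: P = I²R.
I = 76.9 mA = 0.07690 A; R = 0.0224 Ω.
P = 1.325×10^-4 W  (the unit combination reduces to kg·m²/s³ = W)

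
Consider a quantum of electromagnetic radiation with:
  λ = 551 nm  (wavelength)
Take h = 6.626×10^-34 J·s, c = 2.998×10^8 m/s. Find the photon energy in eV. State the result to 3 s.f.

2.25 eV

Directly: E = hc/λ.
λ = 551 nm = 5.510×10^-7 m; h = 6.626×10^-34 J·s; c = 2.998×10^8 m/s.
E = 3.605×10^-19 J  (the unit combination reduces to kg·m²/s² = J)
3.605×10^-19 J × (1 eV / 1.602×10^-19 J) = 2.250 eV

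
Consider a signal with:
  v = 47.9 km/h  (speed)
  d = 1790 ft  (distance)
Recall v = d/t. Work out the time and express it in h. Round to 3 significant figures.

Solving v = d/t for t: t = d/v.
v = 47.9 km/h = 13.31 m/s; d = 1790 ft = 545.6 m.
t = 41.00 s
41.00 s × (1 h / 3600 s) = 0.01139 h

0.0114 h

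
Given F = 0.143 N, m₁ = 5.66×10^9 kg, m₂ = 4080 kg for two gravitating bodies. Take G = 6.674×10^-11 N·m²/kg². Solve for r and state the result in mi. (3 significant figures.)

From Newton's law of gravitation: r = √(G·m₁m₂/F).
F = 0.143 N; m₁ = 5.66×10^9 kg; m₂ = 4080 kg; G = 6.674×10^-11 N·m²/kg².
r = 103.8 m
103.8 m × (1 mi / 1609 m) = 0.06451 mi

0.0645 mi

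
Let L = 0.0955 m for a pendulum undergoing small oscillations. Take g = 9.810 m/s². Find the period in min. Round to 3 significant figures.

Directly: T = 2π√(L/g).
L = 0.0955 m; g = 9.810 m/s².
T = 0.6199 s
0.6199 s × (1 min / 60.00 s) = 0.01033 min

0.0103 min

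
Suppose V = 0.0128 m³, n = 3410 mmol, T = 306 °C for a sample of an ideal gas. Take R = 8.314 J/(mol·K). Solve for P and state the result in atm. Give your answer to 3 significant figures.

From the ideal-gas law: P = nRT/V.
V = 0.0128 m³; n = 3410 mmol = 3.410 mol; T = 306 °C = 579.1 K; R = 8.314 J/(mol·K).
P = 1.283×10^6 Pa
1.283×10^6 Pa × (1 atm / 1.013×10^5 Pa) = 12.66 atm

12.7 atm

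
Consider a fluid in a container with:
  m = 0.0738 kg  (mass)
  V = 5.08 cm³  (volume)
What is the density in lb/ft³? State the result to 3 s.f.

Directly: ρ = m/V.
m = 0.0738 kg; V = 5.08 cm³ = 5.080×10^-6 m³.
ρ = 14528 kg/m³
14528 kg/m³ × (1 lb/ft³ / 16.02 kg/m³) = 906.9 lb/ft³

907 lb/ft³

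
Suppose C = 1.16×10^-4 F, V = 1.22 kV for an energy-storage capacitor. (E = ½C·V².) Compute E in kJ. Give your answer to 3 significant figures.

0.0863 kJ

E is given directly by: E = ½CV².
C = 1.16×10^-4 F; V = 1.22 kV = 1220 V.
E = 86.33 J
86.33 J × (1 kJ / 1000 J) = 0.08633 kJ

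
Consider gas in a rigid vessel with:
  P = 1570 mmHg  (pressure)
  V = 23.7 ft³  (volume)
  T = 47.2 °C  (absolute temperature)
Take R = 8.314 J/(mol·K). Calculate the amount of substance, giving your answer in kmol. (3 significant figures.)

0.0527 kmol

From the ideal-gas law: n = PV/(RT).
P = 1570 mmHg = 2.093×10^5 Pa; V = 23.7 ft³ = 0.6711 m³; T = 47.2 °C = 320.3 K; R = 8.314 J/(mol·K).
n = 52.74 mol
52.74 mol × (1 kmol / 1000 mol) = 0.05274 kmol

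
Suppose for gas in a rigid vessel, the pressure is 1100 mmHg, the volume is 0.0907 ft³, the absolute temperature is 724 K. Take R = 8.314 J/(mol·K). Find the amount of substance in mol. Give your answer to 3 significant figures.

0.0626 mol

From the ideal-gas law: n = PV/(RT).
P = 1100 mmHg = 1.467×10^5 Pa; V = 0.0907 ft³ = 0.002568 m³; T = 724 K; R = 8.314 J/(mol·K).
n = 0.06257 mol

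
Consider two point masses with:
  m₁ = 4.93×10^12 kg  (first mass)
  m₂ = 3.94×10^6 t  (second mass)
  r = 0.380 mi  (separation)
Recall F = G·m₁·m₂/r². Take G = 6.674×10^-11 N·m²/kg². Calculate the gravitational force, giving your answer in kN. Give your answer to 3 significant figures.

3470 kN

From Newton's law of gravitation: F = Gm₁m₂/r².
m₁ = 4.93×10^12 kg; m₂ = 3.94×10^6 t = 3.940×10^9 kg; r = 0.380 mi = 611.6 m; G = 6.674×10^-11 N·m²/kg².
F = 3.466×10^6 N
3.466×10^6 N × (1 kN / 1000 N) = 3466 kN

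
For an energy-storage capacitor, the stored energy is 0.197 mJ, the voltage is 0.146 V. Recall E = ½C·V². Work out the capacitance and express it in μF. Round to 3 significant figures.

Solving E = ½C·V² for C: C = 2E/V².
E = 0.197 mJ = 1.970×10^-4 J; V = 0.146 V.
C = 0.01848 F
0.01848 F × (1 μF / 1.000×10^-6 F) = 18484 μF

18500 μF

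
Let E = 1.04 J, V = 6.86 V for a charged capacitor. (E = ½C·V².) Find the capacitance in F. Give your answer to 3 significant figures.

Solving E = ½C·V² for C: C = 2E/V².
E = 1.04 J; V = 6.86 V.
C = 0.04420 F

0.0442 F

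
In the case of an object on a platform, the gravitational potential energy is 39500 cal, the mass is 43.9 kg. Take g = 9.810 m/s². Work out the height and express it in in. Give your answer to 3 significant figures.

Solving PE = m·g·h for h: h = PE/(m·g).
PE = 39500 cal = 1.653×10^5 J; m = 43.9 kg; g = 9.810 m/s².
h = 383.8 m
383.8 m × (1 in / 0.02540 m) = 15109 in

15100 in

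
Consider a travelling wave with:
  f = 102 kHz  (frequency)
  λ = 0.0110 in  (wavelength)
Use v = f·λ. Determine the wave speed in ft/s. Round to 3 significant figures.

93.5 ft/s

v is given directly by: v = fλ.
f = 102 kHz = 1.020×10^5 Hz; λ = 0.0110 in = 2.794×10^-4 m.
v = 28.50 m/s
28.50 m/s × (1 ft/s / 0.3048 m/s) = 93.50 ft/s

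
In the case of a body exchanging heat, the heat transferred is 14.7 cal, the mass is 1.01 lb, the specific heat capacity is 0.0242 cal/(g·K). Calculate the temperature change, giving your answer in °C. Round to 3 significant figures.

1.33 °C

Rearranging Q = m·c·ΔT for ΔT: ΔT = Q/(m·c).
Q = 14.7 cal = 61.50 J; m = 1.01 lb = 0.4581 kg; c = 0.0242 cal/(g·K) = 101.3 J/(kg·K).
ΔT = 1.326 K
Since 1 °C = 1 K, 1.326 °C.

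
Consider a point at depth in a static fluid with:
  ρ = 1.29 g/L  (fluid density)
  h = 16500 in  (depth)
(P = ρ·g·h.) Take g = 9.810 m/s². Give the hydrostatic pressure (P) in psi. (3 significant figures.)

Directly: P = ρgh.
ρ = 1.29 g/L = 1.290 kg/m³; h = 16500 in = 419.1 m; g = 9.810 m/s².
P = 5304 Pa
5304 Pa × (1 psi / 6895 Pa) = 0.7692 psi

0.769 psi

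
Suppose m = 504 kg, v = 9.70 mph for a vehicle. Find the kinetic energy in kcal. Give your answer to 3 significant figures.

Directly: KE = ½mv².
m = 504 kg; v = 9.70 mph = 4.336 m/s.
KE = 4738 J  (the unit combination reduces to kg·m²/s² = J)
4738 J × (1 kcal / 4184 J) = 1.133 kcal

1.13 kcal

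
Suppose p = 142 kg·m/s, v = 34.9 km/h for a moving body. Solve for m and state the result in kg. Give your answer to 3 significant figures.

Rearranging: m = p/v.
p = 142 kg·m/s; v = 34.9 km/h = 9.694 m/s.
m = 14.65 kg

14.6 kg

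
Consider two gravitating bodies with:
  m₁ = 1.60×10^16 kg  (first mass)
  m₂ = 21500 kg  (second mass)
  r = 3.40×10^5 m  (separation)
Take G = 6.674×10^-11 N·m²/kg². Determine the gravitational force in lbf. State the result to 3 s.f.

F is given directly by: F = Gm₁m₂/r².
m₁ = 1.60×10^16 kg; m₂ = 21500 kg; r = 3.40×10^5 m; G = 6.674×10^-11 N·m²/kg².
F = 0.1986 N
0.1986 N × (1 lbf / 4.448 N) = 0.04465 lbf

0.0446 lbf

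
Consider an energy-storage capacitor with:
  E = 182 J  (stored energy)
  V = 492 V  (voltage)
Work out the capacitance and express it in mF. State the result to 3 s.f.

Rearranging: C = 2E/V².
E = 182 J; V = 492 V.
C = 0.001504 F
0.001504 F × (1 mF / 0.001000 F) = 1.504 mF

1.50 mF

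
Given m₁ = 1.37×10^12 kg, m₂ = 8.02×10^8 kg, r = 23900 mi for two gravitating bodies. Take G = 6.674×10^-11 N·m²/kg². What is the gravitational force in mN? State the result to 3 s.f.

From Newton's law of gravitation: F = Gm₁m₂/r².
m₁ = 1.37×10^12 kg; m₂ = 8.02×10^8 kg; r = 23900 mi = 3.846×10^7 m; G = 6.674×10^-11 N·m²/kg².
F = 4.957×10^-5 N
4.957×10^-5 N × (1 mN / 0.001000 N) = 0.04957 mN

0.0496 mN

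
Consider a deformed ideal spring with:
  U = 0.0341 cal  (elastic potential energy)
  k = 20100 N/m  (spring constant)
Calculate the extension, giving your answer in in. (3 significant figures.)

Rearranging U = ½k·x² for x: x = √(2U/k).
U = 0.0341 cal = 0.1427 J; k = 20100 N/m.
x = 0.003768 m
0.003768 m × (1 in / 0.02540 m) = 0.1483 in

0.148 in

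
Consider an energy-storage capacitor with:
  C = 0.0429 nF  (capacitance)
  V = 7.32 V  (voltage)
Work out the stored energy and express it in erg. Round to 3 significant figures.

Directly: E = ½CV².
C = 0.0429 nF = 4.290×10^-11 F; V = 7.32 V.
E = 1.149×10^-9 J
1.149×10^-9 J × (1 erg / 1.000×10^-7 J) = 0.01149 erg

0.0115 erg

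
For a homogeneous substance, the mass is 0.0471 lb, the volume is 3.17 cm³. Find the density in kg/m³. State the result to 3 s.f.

Directly: ρ = m/V.
m = 0.0471 lb = 0.02136 kg; V = 3.17 cm³ = 3.170×10^-6 m³.
ρ = 6739 kg/m³

6740 kg/m³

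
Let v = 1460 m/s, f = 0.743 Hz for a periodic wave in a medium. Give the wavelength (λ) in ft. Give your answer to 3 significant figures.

Solving v = f·λ for λ: λ = v/f.
v = 1460 m/s; f = 0.743 Hz.
λ = 1965 m
1965 m × (1 ft / 0.3048 m) = 6447 ft

6450 ft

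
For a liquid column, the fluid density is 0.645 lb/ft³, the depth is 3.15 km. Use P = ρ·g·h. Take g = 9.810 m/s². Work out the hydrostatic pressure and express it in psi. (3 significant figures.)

46.3 psi

Directly: P = ρgh.
ρ = 0.645 lb/ft³ = 10.33 kg/m³; h = 3.15 km = 3150 m; g = 9.810 m/s².
P = 3.193×10^5 Pa  (the unit combination reduces to kg/(m·s²) = Pa)
3.193×10^5 Pa × (1 psi / 6895 Pa) = 46.31 psi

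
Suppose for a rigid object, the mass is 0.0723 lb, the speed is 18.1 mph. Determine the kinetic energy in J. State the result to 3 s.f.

Directly: KE = ½mv².
m = 0.0723 lb = 0.03279 kg; v = 18.1 mph = 8.091 m/s.
KE = 1.074 J

1.07 J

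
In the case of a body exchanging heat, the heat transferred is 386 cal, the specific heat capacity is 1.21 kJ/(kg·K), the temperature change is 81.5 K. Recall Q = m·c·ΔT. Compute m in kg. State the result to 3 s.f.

Solving Q = m·c·ΔT for m: m = Q/(c·ΔT).
Q = 386 cal = 1615 J; c = 1.21 kJ/(kg·K) = 1210 J/(kg·K); ΔT = 81.5 K.
m = 0.01638 kg

0.0164 kg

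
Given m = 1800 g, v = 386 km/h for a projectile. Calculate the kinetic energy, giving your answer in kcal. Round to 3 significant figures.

2.47 kcal

Directly: KE = ½mv².
m = 1800 g = 1.800 kg; v = 386 km/h = 107.2 m/s.
KE = 10347 J
10347 J × (1 kcal / 4184 J) = 2.473 kcal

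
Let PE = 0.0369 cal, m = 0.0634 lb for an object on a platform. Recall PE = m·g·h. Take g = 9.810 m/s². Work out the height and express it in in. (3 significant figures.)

21.5 in

Rearranging PE = m·g·h for h: h = PE/(m·g).
PE = 0.0369 cal = 0.1544 J; m = 0.0634 lb = 0.02876 kg; g = 9.810 m/s².
h = 0.5473 m
0.5473 m × (1 in / 0.02540 m) = 21.55 in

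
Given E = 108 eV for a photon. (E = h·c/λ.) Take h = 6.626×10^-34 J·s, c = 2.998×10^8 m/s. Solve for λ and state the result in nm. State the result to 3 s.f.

11.5 nm

Solving E = h·c/λ for λ: λ = hc/E.
E = 108 eV = 1.730×10^-17 J; h = 6.626×10^-34 J·s; c = 2.998×10^8 m/s.
λ = 1.148×10^-8 m
1.148×10^-8 m × (1 nm / 1.000×10^-9 m) = 11.48 nm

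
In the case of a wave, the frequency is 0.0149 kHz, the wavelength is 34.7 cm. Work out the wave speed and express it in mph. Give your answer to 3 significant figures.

v is given directly by: v = fλ.
f = 0.0149 kHz = 14.90 Hz; λ = 34.7 cm = 0.3470 m.
v = 5.170 m/s
5.170 m/s × (1 mph / 0.4470 m/s) = 11.57 mph

11.6 mph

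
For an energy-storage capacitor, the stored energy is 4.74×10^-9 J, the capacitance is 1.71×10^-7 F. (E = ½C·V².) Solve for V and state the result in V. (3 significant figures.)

0.235 V

Solving E = ½C·V² for V: V = √(2E/C).
E = 4.74×10^-9 J; C = 1.71×10^-7 F.
V = 0.2355 V  (the unit combination reduces to kg·m²/(A·s³) = V)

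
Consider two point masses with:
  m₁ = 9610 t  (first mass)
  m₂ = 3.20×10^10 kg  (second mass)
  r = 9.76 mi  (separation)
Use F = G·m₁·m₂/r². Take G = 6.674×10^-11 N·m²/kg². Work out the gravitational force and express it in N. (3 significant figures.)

From Newton's law of gravitation: F = Gm₁m₂/r².
m₁ = 9610 t = 9.610×10^6 kg; m₂ = 3.20×10^10 kg; r = 9.76 mi = 15707 m; G = 6.674×10^-11 N·m²/kg².
F = 0.08319 N  (the unit combination reduces to kg·m/s² = N)

0.0832 N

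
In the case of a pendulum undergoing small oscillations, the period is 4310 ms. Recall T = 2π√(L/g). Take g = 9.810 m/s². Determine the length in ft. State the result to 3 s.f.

15.1 ft

Solving T = 2π√(L/g) for L: L = g·(T/2π)².
T = 4310 ms = 4.310 s; g = 9.810 m/s².
L = 4.616 m
4.616 m × (1 ft / 0.3048 m) = 15.14 ft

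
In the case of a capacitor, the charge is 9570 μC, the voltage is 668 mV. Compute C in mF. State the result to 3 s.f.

Directly: C = Q/V.
Q = 9570 μC = 0.009570 C; V = 668 mV = 0.6680 V.
C = 0.01433 F
0.01433 F × (1 mF / 0.001000 F) = 14.33 mF

14.3 mF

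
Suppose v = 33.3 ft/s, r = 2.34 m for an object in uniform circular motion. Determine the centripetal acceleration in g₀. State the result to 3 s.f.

a is given directly by: a = v²/r.
v = 33.3 ft/s = 10.15 m/s; r = 2.34 m.
a = 44.03 m/s²
44.03 m/s² × (1 g₀ / 9.807 m/s²) = 4.489 g₀

4.49 g₀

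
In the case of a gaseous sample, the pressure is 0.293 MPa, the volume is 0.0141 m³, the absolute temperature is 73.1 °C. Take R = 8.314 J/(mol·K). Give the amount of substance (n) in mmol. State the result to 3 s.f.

1440 mmol

From the ideal-gas law: n = PV/(RT).
P = 0.293 MPa = 2.930×10^5 Pa; V = 0.0141 m³; T = 73.1 °C = 346.2 K; R = 8.314 J/(mol·K).
n = 1.435 mol
1.435 mol × (1 mmol / 0.001000 mol) = 1435 mmol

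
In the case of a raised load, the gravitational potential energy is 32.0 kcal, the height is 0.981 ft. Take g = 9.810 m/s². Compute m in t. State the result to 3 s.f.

45.6 t

Rearranging: m = PE/(g·h).
PE = 32.0 kcal = 1.339×10^5 J; h = 0.981 ft = 0.2990 m; g = 9.810 m/s².
m = 45645 kg
45645 kg × (1 t / 1000 kg) = 45.64 t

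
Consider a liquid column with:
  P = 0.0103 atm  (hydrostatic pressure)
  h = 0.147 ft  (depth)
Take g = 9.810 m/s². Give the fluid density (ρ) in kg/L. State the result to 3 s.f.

Rearranging: ρ = P/(g·h).
P = 0.0103 atm = 1044 Pa; h = 0.147 ft = 0.04481 m; g = 9.810 m/s².
ρ = 2374 kg/m³
2374 kg/m³ × (1 kg/L / 1000 kg/m³) = 2.374 kg/L

2.37 kg/L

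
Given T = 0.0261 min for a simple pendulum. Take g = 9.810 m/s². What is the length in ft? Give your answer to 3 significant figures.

2.00 ft

Solving T = 2π√(L/g) for L: L = g·(T/2π)².
T = 0.0261 min = 1.566 s; g = 9.810 m/s².
L = 0.6094 m
0.6094 m × (1 ft / 0.3048 m) = 1.999 ft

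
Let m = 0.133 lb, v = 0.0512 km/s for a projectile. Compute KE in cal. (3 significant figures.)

Directly: KE = ½mv².
m = 0.133 lb = 0.06033 kg; v = 0.0512 km/s = 51.20 m/s.
KE = 79.07 J
79.07 J × (1 cal / 4.184 J) = 18.90 cal

18.9 cal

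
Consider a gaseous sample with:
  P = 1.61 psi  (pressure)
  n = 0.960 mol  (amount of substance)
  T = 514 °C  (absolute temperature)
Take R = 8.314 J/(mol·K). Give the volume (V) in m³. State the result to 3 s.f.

0.566 m³

Solving PV = nRT for V: V = nRT/P.
P = 1.61 psi = 11101 Pa; n = 0.960 mol; T = 514 °C = 787.1 K; R = 8.314 J/(mol·K).
V = 0.5660 m³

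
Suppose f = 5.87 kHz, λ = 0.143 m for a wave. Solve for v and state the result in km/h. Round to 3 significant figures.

3020 km/h

v is given directly by: v = fλ.
f = 5.87 kHz = 5870 Hz; λ = 0.143 m.
v = 839.4 m/s
839.4 m/s × (1 km/h / 0.2778 m/s) = 3022 km/h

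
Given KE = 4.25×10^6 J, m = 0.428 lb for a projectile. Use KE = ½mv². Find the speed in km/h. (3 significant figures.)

23800 km/h

Rearranging: v = √(2·KE/m).
KE = 4.25×10^6 J; m = 0.428 lb = 0.1941 kg.
v = 6617 m/s
6617 m/s × (1 km/h / 0.2778 m/s) = 23821 km/h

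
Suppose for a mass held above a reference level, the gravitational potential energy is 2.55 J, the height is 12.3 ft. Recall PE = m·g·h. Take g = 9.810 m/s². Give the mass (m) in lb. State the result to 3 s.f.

Rearranging PE = m·g·h for m: m = PE/(g·h).
PE = 2.55 J; h = 12.3 ft = 3.749 m; g = 9.810 m/s².
m = 0.06933 kg
0.06933 kg × (1 lb / 0.4536 kg) = 0.1529 lb

0.153 lb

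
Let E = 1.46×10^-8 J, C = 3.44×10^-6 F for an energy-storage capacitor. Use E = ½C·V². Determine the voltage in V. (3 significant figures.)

Solving E = ½C·V² for V: V = √(2E/C).
E = 1.46×10^-8 J; C = 3.44×10^-6 F.
V = 0.09213 V

0.0921 V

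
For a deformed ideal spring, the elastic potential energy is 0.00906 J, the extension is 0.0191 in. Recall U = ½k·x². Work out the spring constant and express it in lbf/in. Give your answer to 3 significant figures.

Rearranging: k = 2U/x².
U = 0.00906 J; x = 0.0191 in = 4.851×10^-4 m.
k = 76988 N/m
76988 N/m × (1 lbf/in / 175.1 N/m) = 439.6 lbf/in

440 lbf/in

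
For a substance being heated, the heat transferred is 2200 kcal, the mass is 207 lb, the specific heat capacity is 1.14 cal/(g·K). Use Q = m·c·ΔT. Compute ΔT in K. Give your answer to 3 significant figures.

Rearranging: ΔT = Q/(m·c).
Q = 2200 kcal = 9.205×10^6 J; m = 207 lb = 93.89 kg; c = 1.14 cal/(g·K) = 4770 J/(kg·K).
ΔT = 20.55 K

20.6 K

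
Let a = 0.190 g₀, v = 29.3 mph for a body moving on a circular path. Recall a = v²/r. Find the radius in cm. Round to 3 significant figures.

Solving a = v²/r for r: r = v²/a.
a = 0.190 g₀ = 1.863 m/s²; v = 29.3 mph = 13.10 m/s.
r = 92.08 m
92.08 m × (1 cm / 0.01000 m) = 9208 cm

9210 cm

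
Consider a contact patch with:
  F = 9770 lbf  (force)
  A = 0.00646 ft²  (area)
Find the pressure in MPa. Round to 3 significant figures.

P is given directly by: P = F/A.
F = 9770 lbf = 43459 N; A = 0.00646 ft² = 6.002×10^-4 m².
P = 7.241×10^7 Pa  (the unit combination reduces to kg/(m·s²) = Pa)
7.241×10^7 Pa × (1 MPa / 1.000×10^6 Pa) = 72.41 MPa

72.4 MPa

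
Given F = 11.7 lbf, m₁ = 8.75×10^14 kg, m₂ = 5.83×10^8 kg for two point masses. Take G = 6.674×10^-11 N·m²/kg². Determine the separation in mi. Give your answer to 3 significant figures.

Solving F = G·m₁·m₂/r² for r: r = √(G·m₁m₂/F).
F = 11.7 lbf = 52.04 N; m₁ = 8.75×10^14 kg; m₂ = 5.83×10^8 kg; G = 6.674×10^-11 N·m²/kg².
r = 8.088×10^5 m
8.088×10^5 m × (1 mi / 1609 m) = 502.6 mi

503 mi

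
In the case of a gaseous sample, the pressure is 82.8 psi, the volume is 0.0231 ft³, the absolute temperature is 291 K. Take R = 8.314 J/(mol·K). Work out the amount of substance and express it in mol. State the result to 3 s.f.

0.154 mol

From the ideal-gas law: n = PV/(RT).
P = 82.8 psi = 5.709×10^5 Pa; V = 0.0231 ft³ = 6.541×10^-4 m³; T = 291 K; R = 8.314 J/(mol·K).
n = 0.1543 mol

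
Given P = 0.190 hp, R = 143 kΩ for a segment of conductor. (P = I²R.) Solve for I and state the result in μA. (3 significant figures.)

Solving P = I²R for I: I = √(P/R).
P = 0.190 hp = 141.7 W; R = 143 kΩ = 1.430×10^5 Ω.
I = 0.03148 A
0.03148 A × (1 μA / 1.000×10^-6 A) = 31477 μA

31500 μA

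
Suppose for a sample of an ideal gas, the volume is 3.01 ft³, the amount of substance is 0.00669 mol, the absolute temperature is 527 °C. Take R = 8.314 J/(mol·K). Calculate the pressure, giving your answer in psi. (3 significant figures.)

Directly: P = nRT/V.
V = 3.01 ft³ = 0.08523 m³; n = 0.00669 mol; T = 527 °C = 800.1 K; R = 8.314 J/(mol·K).
P = 522.2 Pa
522.2 Pa × (1 psi / 6895 Pa) = 0.07573 psi

0.0757 psi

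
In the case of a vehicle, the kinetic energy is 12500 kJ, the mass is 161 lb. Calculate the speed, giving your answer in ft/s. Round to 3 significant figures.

1920 ft/s

Rearranging: v = √(2·KE/m).
KE = 12500 kJ = 1.250×10^7 J; m = 161 lb = 73.03 kg.
v = 585.1 m/s
585.1 m/s × (1 ft/s / 0.3048 m/s) = 1920 ft/s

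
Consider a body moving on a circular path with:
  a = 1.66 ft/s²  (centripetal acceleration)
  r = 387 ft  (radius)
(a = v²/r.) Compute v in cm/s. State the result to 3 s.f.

773 cm/s

Rearranging a = v²/r for v: v = √(a·r).
a = 1.66 ft/s² = 0.5060 m/s²; r = 387 ft = 118.0 m.
v = 7.725 m/s
7.725 m/s × (1 cm/s / 0.01000 m/s) = 772.5 cm/s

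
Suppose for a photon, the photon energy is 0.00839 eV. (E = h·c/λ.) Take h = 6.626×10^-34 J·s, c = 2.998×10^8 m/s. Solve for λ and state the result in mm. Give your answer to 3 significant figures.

0.148 mm

Rearranging E = h·c/λ for λ: λ = hc/E.
E = 0.00839 eV = 1.344×10^-21 J; h = 6.626×10^-34 J·s; c = 2.998×10^8 m/s.
λ = 1.478×10^-4 m
1.478×10^-4 m × (1 mm / 0.001000 m) = 0.1478 mm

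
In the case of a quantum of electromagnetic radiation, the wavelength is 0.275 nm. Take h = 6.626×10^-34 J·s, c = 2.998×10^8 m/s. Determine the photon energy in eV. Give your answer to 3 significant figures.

Directly: E = hc/λ.
λ = 0.275 nm = 2.750×10^-10 m; h = 6.626×10^-34 J·s; c = 2.998×10^8 m/s.
E = 7.224×10^-16 J
7.224×10^-16 J × (1 eV / 1.602×10^-19 J) = 4509 eV

4510 eV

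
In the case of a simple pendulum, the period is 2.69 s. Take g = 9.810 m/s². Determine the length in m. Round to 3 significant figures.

1.80 m

Solving T = 2π√(L/g) for L: L = g·(T/2π)².
T = 2.69 s; g = 9.810 m/s².
L = 1.798 m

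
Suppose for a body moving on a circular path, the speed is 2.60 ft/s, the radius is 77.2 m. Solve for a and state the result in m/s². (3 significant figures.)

a is given directly by: a = v²/r.
v = 2.60 ft/s = 0.7925 m/s; r = 77.2 m.
a = 0.008135 m/s²

0.00814 m/s²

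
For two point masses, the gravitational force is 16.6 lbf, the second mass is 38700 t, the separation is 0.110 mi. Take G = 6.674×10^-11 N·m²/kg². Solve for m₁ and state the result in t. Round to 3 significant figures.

8.96×10^5 t

From Newton's law of gravitation: m₁ = F·r²/(G·m₂).
F = 16.6 lbf = 73.84 N; m₂ = 38700 t = 3.870×10^7 kg; r = 0.110 mi = 177.0 m; G = 6.674×10^-11 N·m²/kg².
m₁ = 8.959×10^8 kg
8.959×10^8 kg × (1 t / 1000 kg) = 8.959×10^5 t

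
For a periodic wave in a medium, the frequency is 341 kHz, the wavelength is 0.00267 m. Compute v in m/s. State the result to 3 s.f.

910 m/s

Directly: v = fλ.
f = 341 kHz = 3.410×10^5 Hz; λ = 0.00267 m.
v = 910.5 m/s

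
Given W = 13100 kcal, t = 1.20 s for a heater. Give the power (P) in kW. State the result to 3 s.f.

45700 kW

Directly: P = W/t.
W = 13100 kcal = 5.481×10^7 J; t = 1.20 s.
P = 4.568×10^7 W
4.568×10^7 W × (1 kW / 1000 W) = 45675 kW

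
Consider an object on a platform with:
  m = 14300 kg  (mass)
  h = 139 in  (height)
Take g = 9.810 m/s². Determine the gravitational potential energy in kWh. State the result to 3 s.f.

Directly: PE = mgh.
m = 14300 kg; h = 139 in = 3.531 m; g = 9.810 m/s².
PE = 4.953×10^5 J
4.953×10^5 J × (1 kWh / 3.600×10^6 J) = 0.1376 kWh

0.138 kWh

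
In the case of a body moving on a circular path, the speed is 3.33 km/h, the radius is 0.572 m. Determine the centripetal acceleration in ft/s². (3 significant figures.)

4.91 ft/s²

a is given directly by: a = v²/r.
v = 3.33 km/h = 0.9250 m/s; r = 0.572 m.
a = 1.496 m/s²
1.496 m/s² × (1 ft/s² / 0.3048 m/s²) = 4.908 ft/s²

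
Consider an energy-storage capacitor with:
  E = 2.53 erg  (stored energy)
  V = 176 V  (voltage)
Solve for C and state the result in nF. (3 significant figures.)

0.0163 nF

Rearranging: C = 2E/V².
E = 2.53 erg = 2.530×10^-7 J; V = 176 V.
C = 1.634×10^-11 F
1.634×10^-11 F × (1 nF / 1.000×10^-9 F) = 0.01634 nF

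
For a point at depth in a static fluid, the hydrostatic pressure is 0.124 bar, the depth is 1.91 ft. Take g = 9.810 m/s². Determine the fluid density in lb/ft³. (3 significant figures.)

136 lb/ft³

Rearranging: ρ = P/(g·h).
P = 0.124 bar = 12400 Pa; h = 1.91 ft = 0.5822 m; g = 9.810 m/s².
ρ = 2171 kg/m³
2171 kg/m³ × (1 lb/ft³ / 16.02 kg/m³) = 135.5 lb/ft³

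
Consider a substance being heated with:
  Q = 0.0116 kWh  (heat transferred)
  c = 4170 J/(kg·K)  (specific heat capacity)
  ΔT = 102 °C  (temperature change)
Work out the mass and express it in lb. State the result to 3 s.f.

Solving Q = m·c·ΔT for m: m = Q/(c·ΔT).
Q = 0.0116 kWh = 41760 J; c = 4170 J/(kg·K); ΔT = 102 °C = 102.0 K.
m = 0.09818 kg
0.09818 kg × (1 lb / 0.4536 kg) = 0.2165 lb

0.216 lb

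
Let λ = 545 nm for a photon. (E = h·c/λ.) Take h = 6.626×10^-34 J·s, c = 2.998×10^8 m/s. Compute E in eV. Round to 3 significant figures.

Directly: E = hc/λ.
λ = 545 nm = 5.450×10^-7 m; h = 6.626×10^-34 J·s; c = 2.998×10^8 m/s.
E = 3.645×10^-19 J
3.645×10^-19 J × (1 eV / 1.602×10^-19 J) = 2.275 eV

2.27 eV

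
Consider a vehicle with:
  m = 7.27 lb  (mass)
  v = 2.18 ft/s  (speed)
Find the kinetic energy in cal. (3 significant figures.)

Directly: KE = ½mv².
m = 7.27 lb = 3.298 kg; v = 2.18 ft/s = 0.6645 m/s.
KE = 0.7280 J
0.7280 J × (1 cal / 4.184 J) = 0.1740 cal

0.174 cal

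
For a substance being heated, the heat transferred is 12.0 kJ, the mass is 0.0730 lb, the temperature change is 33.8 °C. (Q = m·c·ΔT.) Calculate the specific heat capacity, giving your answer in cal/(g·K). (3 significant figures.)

2.56 cal/(g·K)

Solving Q = m·c·ΔT for c: c = Q/(m·ΔT).
Q = 12.0 kJ = 12000 J; m = 0.0730 lb = 0.03311 kg; ΔT = 33.8 °C = 33.80 K.
c = 10722 J/(kg·K)
10722 J/(kg·K) × (1 cal/(g·K) / 4184 J/(kg·K)) = 2.563 cal/(g·K)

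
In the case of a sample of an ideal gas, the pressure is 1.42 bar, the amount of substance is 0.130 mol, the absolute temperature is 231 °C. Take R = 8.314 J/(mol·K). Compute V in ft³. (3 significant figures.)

Solving PV = nRT for V: V = nRT/P.
P = 1.42 bar = 1.420×10^5 Pa; n = 0.130 mol; T = 231 °C = 504.1 K; R = 8.314 J/(mol·K).
V = 0.003837 m³
0.003837 m³ × (1 ft³ / 0.02832 m³) = 0.1355 ft³

0.136 ft³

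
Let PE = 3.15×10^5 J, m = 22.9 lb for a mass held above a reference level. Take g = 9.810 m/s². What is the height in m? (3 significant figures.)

3090 m

Rearranging PE = m·g·h for h: h = PE/(m·g).
PE = 3.15×10^5 J; m = 22.9 lb = 10.39 kg; g = 9.810 m/s².
h = 3091 m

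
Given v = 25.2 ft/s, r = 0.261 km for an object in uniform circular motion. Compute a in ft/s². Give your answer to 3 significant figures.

0.742 ft/s²

Directly: a = v²/r.
v = 25.2 ft/s = 7.681 m/s; r = 0.261 km = 261.0 m.
a = 0.2260 m/s²
0.2260 m/s² × (1 ft/s² / 0.3048 m/s²) = 0.7416 ft/s²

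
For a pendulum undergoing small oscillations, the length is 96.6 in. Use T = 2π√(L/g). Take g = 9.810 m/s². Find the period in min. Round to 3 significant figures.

0.0524 min

T is given directly by: T = 2π√(L/g).
L = 96.6 in = 2.454 m; g = 9.810 m/s².
T = 3.142 s
3.142 s × (1 min / 60.00 s) = 0.05237 min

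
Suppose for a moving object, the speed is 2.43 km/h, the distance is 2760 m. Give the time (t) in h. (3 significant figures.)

1.14 h

Rearranging v = d/t for t: t = d/v.
v = 2.43 km/h = 0.6750 m/s; d = 2760 m.
t = 4089 s
4089 s × (1 h / 3600 s) = 1.136 h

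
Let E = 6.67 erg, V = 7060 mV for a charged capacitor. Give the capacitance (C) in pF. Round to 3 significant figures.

26800 pF

Rearranging E = ½C·V² for C: C = 2E/V².
E = 6.67 erg = 6.670×10^-7 J; V = 7060 mV = 7.060 V.
C = 2.676×10^-8 F
2.676×10^-8 F × (1 pF / 1.000×10^-12 F) = 26764 pF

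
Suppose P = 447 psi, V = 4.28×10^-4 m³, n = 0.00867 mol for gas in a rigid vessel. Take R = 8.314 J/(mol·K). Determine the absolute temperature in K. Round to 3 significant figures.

Rearranging PV = nRT for T: T = PV/(nR).
P = 447 psi = 3.082×10^6 Pa; V = 4.28×10^-4 m³; n = 0.00867 mol; R = 8.314 J/(mol·K).
T = 18300 K

18300 K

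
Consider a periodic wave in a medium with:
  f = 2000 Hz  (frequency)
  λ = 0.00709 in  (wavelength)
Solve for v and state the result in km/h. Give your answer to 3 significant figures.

1.30 km/h

Directly: v = fλ.
f = 2000 Hz; λ = 0.00709 in = 1.801×10^-4 m.
v = 0.3602 m/s
0.3602 m/s × (1 km/h / 0.2778 m/s) = 1.297 km/h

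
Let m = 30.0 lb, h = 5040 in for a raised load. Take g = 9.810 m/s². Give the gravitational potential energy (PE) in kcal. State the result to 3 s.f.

Directly: PE = mgh.
m = 30.0 lb = 13.61 kg; h = 5040 in = 128.0 m; g = 9.810 m/s².
PE = 17089 J
17089 J × (1 kcal / 4184 J) = 4.084 kcal

4.08 kcal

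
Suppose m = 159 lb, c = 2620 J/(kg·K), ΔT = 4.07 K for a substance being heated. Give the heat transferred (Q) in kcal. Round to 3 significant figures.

184 kcal

Directly: Q = mcΔT.
m = 159 lb = 72.12 kg; c = 2620 J/(kg·K); ΔT = 4.07 K.
Q = 7.691×10^5 J  (the unit combination reduces to kg·m²/s² = J)
7.691×10^5 J × (1 kcal / 4184 J) = 183.8 kcal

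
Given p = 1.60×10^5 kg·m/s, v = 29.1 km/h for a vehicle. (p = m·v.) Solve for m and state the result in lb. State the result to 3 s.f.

43600 lb

Rearranging: m = p/v.
p = 1.60×10^5 kg·m/s; v = 29.1 km/h = 8.083 m/s.
m = 19794 kg
19794 kg × (1 lb / 0.4536 kg) = 43638 lb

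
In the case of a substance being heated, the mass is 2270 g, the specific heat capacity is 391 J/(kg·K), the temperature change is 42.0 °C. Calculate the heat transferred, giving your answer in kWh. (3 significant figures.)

0.0104 kWh

Q is given directly by: Q = mcΔT.
m = 2270 g = 2.270 kg; c = 391 J/(kg·K); ΔT = 42.0 °C = 42.00 K.
Q = 37278 J
37278 J × (1 kWh / 3.600×10^6 J) = 0.01035 kWh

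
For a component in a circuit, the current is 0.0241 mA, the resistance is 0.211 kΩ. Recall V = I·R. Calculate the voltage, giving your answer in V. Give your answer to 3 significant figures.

0.00509 V

From Ohm's law: V = IR.
I = 0.0241 mA = 2.410×10^-5 A; R = 0.211 kΩ = 211.0 Ω.
V = 0.005085 V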